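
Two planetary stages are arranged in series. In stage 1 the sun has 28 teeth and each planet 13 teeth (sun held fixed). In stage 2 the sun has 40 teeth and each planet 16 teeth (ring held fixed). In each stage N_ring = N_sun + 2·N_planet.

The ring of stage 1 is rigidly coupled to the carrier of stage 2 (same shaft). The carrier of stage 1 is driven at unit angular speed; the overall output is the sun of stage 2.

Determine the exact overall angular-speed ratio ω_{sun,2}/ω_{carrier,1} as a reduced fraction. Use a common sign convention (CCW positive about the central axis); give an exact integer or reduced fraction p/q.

574/135

Stage 1: N_ring = 28 + 2·13 = 54
Stage 1: 28(ω_s−ω_c) = −54(ω_r−ω_c),  ω_s=0, ω_c=1
Stage 1: ω_r = 1 − (28/54)(0−1) = 41/27
  ⇒ ω_r¹/ω_c¹ = 41/27
Stage 2: N_ring = 40 + 2·16 = 72
Stage 2: 40(ω_s−ω_c) = −72(ω_r−ω_c),  ω_r=0, ω_c=1
Stage 2: ω_s = 1 − (72/40)(0−1) = 14/5
  ⇒ ω_s²/ω_c² = 14/5
Coupling ω_c² = ω_r¹ ⇒ overall = 41/27 × 14/5 = 574/135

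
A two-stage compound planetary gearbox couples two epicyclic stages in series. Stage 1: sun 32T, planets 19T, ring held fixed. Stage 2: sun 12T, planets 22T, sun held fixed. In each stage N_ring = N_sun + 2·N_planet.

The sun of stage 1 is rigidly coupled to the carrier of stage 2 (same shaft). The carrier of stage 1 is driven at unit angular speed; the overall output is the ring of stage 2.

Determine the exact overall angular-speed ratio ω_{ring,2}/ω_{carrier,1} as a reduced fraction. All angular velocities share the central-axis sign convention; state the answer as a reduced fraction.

Stage 1: N_ring = 32 + 2·19 = 70
Stage 1: 32(ω_s−ω_c) = −70(ω_r−ω_c),  ω_r=0, ω_c=1
Stage 1: ω_s = 1 − (70/32)(0−1) = 51/16
  ⇒ ω_s¹/ω_c¹ = 51/16
Stage 2: N_ring = 12 + 2·22 = 56
Stage 2: 12(ω_s−ω_c) = −56(ω_r−ω_c),  ω_s=0, ω_c=1
Stage 2: ω_r = 1 − (12/56)(0−1) = 17/14
  ⇒ ω_r²/ω_c² = 17/14
Coupling ω_c² = ω_s¹ ⇒ overall = 51/16 × 17/14 = 867/224

867/224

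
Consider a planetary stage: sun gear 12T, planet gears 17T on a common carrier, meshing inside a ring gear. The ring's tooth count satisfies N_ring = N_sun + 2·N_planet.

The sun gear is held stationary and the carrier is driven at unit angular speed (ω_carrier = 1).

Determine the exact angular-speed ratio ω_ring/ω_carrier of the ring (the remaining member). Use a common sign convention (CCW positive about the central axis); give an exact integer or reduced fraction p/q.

29/23

N_ring = 12 + 2·17 = 46
12(ω_s−ω_c) = −46(ω_r−ω_c),  ω_s=0, ω_c=1
ω_r = 1 − (12/46)(0−1) = 29/23
ω_r/ω_c = 29/23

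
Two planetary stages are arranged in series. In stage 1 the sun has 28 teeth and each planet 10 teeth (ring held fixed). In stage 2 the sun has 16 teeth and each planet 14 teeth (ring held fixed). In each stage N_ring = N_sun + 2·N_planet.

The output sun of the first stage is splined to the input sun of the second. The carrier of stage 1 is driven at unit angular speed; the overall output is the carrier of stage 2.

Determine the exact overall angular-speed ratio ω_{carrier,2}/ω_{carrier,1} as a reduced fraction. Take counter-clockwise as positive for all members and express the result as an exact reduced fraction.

Stage 1: N_ring = 28 + 2·10 = 48
Stage 1: 28(ω_s−ω_c) = −48(ω_r−ω_c),  ω_r=0, ω_c=1
Stage 1: ω_s = 1 − (48/28)(0−1) = 19/7
  ⇒ ω_s¹/ω_c¹ = 19/7
Stage 2: N_ring = 16 + 2·14 = 44
Stage 2: 16(ω_s−ω_c) = −44(ω_r−ω_c),  ω_r=0, ω_s=1
Stage 2: 16(1−ω_c) = −44(0−ω_c)  ⇒  60ω_c = 16  ⇒  ω_c = 4/15
  ⇒ ω_c²/ω_s² = 4/15
Coupling ω_s² = ω_s¹ ⇒ overall = 19/7 × 4/15 = 76/105

76/105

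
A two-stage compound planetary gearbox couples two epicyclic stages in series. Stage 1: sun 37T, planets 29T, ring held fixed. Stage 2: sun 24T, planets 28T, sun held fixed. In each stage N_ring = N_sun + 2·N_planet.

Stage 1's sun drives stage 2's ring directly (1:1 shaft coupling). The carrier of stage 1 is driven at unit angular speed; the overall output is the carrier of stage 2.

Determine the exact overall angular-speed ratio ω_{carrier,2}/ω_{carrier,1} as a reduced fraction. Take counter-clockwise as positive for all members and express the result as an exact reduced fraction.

Stage 1: N_ring = 37 + 2·29 = 95
Stage 1: 37(ω_s−ω_c) = −95(ω_r−ω_c),  ω_r=0, ω_c=1
Stage 1: ω_s = 1 − (95/37)(0−1) = 132/37
  ⇒ ω_s¹/ω_c¹ = 132/37
Stage 2: N_ring = 24 + 2·28 = 80
Stage 2: 24(ω_s−ω_c) = −80(ω_r−ω_c),  ω_s=0, ω_r=1
Stage 2: 24(0−ω_c) = −80(1−ω_c)  ⇒  104ω_c = 80  ⇒  ω_c = 10/13
  ⇒ ω_c²/ω_r² = 10/13
Coupling ω_r² = ω_s¹ ⇒ overall = 132/37 × 10/13 = 1320/481

1320/481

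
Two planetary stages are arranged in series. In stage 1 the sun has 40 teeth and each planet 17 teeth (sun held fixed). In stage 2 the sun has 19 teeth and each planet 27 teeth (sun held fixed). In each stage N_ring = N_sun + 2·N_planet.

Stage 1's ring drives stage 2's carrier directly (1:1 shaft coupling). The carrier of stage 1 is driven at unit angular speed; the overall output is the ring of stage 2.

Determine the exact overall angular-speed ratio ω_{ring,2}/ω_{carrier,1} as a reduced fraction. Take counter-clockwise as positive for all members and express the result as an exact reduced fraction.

5244/2701

Stage 1: N_ring = 40 + 2·17 = 74
Stage 1: 40(ω_s−ω_c) = −74(ω_r−ω_c),  ω_s=0, ω_c=1
Stage 1: ω_r = 1 − (40/74)(0−1) = 57/37
  ⇒ ω_r¹/ω_c¹ = 57/37
Stage 2: N_ring = 19 + 2·27 = 73
Stage 2: 19(ω_s−ω_c) = −73(ω_r−ω_c),  ω_s=0, ω_c=1
Stage 2: ω_r = 1 − (19/73)(0−1) = 92/73
  ⇒ ω_r²/ω_c² = 92/73
Coupling ω_c² = ω_r¹ ⇒ overall = 57/37 × 92/73 = 5244/2701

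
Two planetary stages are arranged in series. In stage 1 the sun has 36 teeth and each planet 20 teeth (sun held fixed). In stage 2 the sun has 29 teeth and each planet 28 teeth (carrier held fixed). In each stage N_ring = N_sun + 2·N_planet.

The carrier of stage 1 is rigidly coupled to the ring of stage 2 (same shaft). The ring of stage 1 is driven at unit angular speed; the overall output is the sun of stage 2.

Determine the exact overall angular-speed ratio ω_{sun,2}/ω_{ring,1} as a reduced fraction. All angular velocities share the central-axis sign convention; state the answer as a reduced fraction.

-1615/812

Stage 1: N_ring = 36 + 2·20 = 76
Stage 1: 36(ω_s−ω_c) = −76(ω_r−ω_c),  ω_s=0, ω_r=1
Stage 1: 36(0−ω_c) = −76(1−ω_c)  ⇒  112ω_c = 76  ⇒  ω_c = 19/28
  ⇒ ω_c¹/ω_r¹ = 19/28
Stage 2: N_ring = 29 + 2·28 = 85
Stage 2: 29(ω_s−ω_c) = −85(ω_r−ω_c),  ω_c=0, ω_r=1
Stage 2: ω_s = 0 − (85/29)(1−0) = -85/29
  ⇒ ω_s²/ω_r² = -85/29
Coupling ω_r² = ω_c¹ ⇒ overall = 19/28 × -85/29 = -1615/812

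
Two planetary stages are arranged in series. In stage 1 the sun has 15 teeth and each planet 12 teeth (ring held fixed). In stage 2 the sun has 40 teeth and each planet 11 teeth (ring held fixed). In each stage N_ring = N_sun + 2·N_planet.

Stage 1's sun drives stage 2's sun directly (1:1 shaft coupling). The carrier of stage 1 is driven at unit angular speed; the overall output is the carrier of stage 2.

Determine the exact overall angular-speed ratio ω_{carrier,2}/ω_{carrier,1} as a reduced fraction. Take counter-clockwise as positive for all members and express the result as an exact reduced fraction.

24/17

Stage 1: N_ring = 15 + 2·12 = 39
Stage 1: 15(ω_s−ω_c) = −39(ω_r−ω_c),  ω_r=0, ω_c=1
Stage 1: ω_s = 1 − (39/15)(0−1) = 18/5
  ⇒ ω_s¹/ω_c¹ = 18/5
Stage 2: N_ring = 40 + 2·11 = 62
Stage 2: 40(ω_s−ω_c) = −62(ω_r−ω_c),  ω_r=0, ω_s=1
Stage 2: 40(1−ω_c) = −62(0−ω_c)  ⇒  102ω_c = 40  ⇒  ω_c = 20/51
  ⇒ ω_c²/ω_s² = 20/51
Coupling ω_s² = ω_s¹ ⇒ overall = 18/5 × 20/51 = 24/17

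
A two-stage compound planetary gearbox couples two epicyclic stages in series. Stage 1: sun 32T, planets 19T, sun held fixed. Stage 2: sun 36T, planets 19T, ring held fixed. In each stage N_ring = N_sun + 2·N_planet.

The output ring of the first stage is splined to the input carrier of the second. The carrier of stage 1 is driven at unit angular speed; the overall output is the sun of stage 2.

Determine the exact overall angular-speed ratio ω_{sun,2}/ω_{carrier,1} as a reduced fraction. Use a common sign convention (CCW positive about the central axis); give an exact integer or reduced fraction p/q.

Stage 1: N_ring = 32 + 2·19 = 70
Stage 1: 32(ω_s−ω_c) = −70(ω_r−ω_c),  ω_s=0, ω_c=1
Stage 1: ω_r = 1 − (32/70)(0−1) = 51/35
  ⇒ ω_r¹/ω_c¹ = 51/35
Stage 2: N_ring = 36 + 2·19 = 74
Stage 2: 36(ω_s−ω_c) = −74(ω_r−ω_c),  ω_r=0, ω_c=1
Stage 2: ω_s = 1 − (74/36)(0−1) = 55/18
  ⇒ ω_s²/ω_c² = 55/18
Coupling ω_c² = ω_r¹ ⇒ overall = 51/35 × 55/18 = 187/42

187/42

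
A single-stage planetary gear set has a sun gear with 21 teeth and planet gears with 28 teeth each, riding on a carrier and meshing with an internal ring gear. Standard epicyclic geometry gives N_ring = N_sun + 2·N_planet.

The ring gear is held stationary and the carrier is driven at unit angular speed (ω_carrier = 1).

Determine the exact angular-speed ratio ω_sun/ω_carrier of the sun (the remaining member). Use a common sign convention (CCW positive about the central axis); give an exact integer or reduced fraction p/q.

14/3

N_ring = 21 + 2·28 = 77
21(ω_s−ω_c) = −77(ω_r−ω_c),  ω_r=0, ω_c=1
ω_s = 1 − (77/21)(0−1) = 14/3
ω_s/ω_c = 14/3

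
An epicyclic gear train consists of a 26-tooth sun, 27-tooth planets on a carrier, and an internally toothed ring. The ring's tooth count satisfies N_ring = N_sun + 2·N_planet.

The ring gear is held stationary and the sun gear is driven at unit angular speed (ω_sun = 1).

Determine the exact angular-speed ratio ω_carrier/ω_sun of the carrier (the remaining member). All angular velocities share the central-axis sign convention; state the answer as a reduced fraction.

13/53

N_ring = 26 + 2·27 = 80
26(ω_s−ω_c) = −80(ω_r−ω_c),  ω_r=0, ω_s=1
26(1−ω_c) = −80(0−ω_c)  ⇒  106ω_c = 26  ⇒  ω_c = 13/53
ω_c/ω_s = 13/53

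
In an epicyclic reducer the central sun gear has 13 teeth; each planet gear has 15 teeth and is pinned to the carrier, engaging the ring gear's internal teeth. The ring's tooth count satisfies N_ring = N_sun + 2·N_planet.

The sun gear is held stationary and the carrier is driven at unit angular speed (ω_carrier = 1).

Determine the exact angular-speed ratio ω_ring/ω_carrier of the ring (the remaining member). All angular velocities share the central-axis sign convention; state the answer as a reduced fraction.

56/43

N_ring = 13 + 2·15 = 43
13(ω_s−ω_c) = −43(ω_r−ω_c),  ω_s=0, ω_c=1
ω_r = 1 − (13/43)(0−1) = 56/43
ω_r/ω_c = 56/43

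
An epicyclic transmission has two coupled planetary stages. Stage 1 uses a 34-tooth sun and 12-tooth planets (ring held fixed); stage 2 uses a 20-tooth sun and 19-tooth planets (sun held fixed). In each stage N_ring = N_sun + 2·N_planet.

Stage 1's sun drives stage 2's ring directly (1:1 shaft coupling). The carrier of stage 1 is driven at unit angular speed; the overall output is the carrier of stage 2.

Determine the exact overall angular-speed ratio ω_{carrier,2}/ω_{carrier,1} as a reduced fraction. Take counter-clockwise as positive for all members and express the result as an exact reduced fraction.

1334/663

Stage 1: N_ring = 34 + 2·12 = 58
Stage 1: 34(ω_s−ω_c) = −58(ω_r−ω_c),  ω_r=0, ω_c=1
Stage 1: ω_s = 1 − (58/34)(0−1) = 46/17
  ⇒ ω_s¹/ω_c¹ = 46/17
Stage 2: N_ring = 20 + 2·19 = 58
Stage 2: 20(ω_s−ω_c) = −58(ω_r−ω_c),  ω_s=0, ω_r=1
Stage 2: 20(0−ω_c) = −58(1−ω_c)  ⇒  78ω_c = 58  ⇒  ω_c = 29/39
  ⇒ ω_c²/ω_r² = 29/39
Coupling ω_r² = ω_s¹ ⇒ overall = 46/17 × 29/39 = 1334/663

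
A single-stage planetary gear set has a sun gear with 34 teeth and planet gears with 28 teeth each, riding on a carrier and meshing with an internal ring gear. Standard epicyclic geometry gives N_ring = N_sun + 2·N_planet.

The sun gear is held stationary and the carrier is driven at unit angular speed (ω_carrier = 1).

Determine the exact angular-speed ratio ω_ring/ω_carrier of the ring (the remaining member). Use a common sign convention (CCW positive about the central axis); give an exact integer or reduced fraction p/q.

N_ring = 34 + 2·28 = 90
34(ω_s−ω_c) = −90(ω_r−ω_c),  ω_s=0, ω_c=1
ω_r = 1 − (34/90)(0−1) = 62/45
ω_r/ω_c = 62/45

62/45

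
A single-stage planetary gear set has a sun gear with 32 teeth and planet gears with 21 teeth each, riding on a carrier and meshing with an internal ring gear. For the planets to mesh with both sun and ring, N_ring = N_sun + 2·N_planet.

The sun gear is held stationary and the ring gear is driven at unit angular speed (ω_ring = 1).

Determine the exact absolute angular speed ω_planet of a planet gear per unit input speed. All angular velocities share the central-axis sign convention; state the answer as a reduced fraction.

37/21

N_ring = 32 + 2·21 = 74
32(ω_s−ω_c) = −74(ω_r−ω_c),  ω_s=0, ω_r=1
32(0−ω_c) = −74(1−ω_c)  ⇒  106ω_c = 74  ⇒  ω_c = 37/53
sun–planet: 32·(0−37/53) = −21·(ω_p−ω_c)  ⇒  ω_p−ω_c = −(32/21)·(-37/53) = 1184/1113
ω_p = 37/53 + 1184/1113 = 37/21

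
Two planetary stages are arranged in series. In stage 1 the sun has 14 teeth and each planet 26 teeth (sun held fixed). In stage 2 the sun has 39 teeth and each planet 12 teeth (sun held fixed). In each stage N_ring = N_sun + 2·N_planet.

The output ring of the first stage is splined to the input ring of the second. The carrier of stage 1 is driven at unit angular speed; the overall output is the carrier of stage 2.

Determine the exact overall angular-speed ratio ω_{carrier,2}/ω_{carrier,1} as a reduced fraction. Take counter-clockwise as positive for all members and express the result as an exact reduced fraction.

Stage 1: N_ring = 14 + 2·26 = 66
Stage 1: 14(ω_s−ω_c) = −66(ω_r−ω_c),  ω_s=0, ω_c=1
Stage 1: ω_r = 1 − (14/66)(0−1) = 40/33
  ⇒ ω_r¹/ω_c¹ = 40/33
Stage 2: N_ring = 39 + 2·12 = 63
Stage 2: 39(ω_s−ω_c) = −63(ω_r−ω_c),  ω_s=0, ω_r=1
Stage 2: 39(0−ω_c) = −63(1−ω_c)  ⇒  102ω_c = 63  ⇒  ω_c = 21/34
  ⇒ ω_c²/ω_r² = 21/34
Coupling ω_r² = ω_r¹ ⇒ overall = 40/33 × 21/34 = 140/187

140/187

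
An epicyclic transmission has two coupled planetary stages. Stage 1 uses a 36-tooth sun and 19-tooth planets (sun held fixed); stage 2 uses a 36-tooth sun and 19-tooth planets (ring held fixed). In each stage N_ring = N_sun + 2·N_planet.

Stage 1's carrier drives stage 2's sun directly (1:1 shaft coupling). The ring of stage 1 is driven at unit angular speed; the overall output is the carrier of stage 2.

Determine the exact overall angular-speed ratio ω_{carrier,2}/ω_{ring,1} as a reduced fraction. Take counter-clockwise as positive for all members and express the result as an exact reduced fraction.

Stage 1: N_ring = 36 + 2·19 = 74
Stage 1: 36(ω_s−ω_c) = −74(ω_r−ω_c),  ω_s=0, ω_r=1
Stage 1: 36(0−ω_c) = −74(1−ω_c)  ⇒  110ω_c = 74  ⇒  ω_c = 37/55
  ⇒ ω_c¹/ω_r¹ = 37/55
Stage 2: N_ring = 36 + 2·19 = 74
Stage 2: 36(ω_s−ω_c) = −74(ω_r−ω_c),  ω_r=0, ω_s=1
Stage 2: 36(1−ω_c) = −74(0−ω_c)  ⇒  110ω_c = 36  ⇒  ω_c = 18/55
  ⇒ ω_c²/ω_s² = 18/55
Coupling ω_s² = ω_c¹ ⇒ overall = 37/55 × 18/55 = 666/3025

666/3025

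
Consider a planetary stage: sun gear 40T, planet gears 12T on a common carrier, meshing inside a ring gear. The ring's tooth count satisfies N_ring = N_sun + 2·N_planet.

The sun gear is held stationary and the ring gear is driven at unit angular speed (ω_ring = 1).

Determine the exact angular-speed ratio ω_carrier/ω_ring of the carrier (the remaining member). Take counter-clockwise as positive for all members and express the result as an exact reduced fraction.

8/13

N_ring = 40 + 2·12 = 64
40(ω_s−ω_c) = −64(ω_r−ω_c),  ω_s=0, ω_r=1
40(0−ω_c) = −64(1−ω_c)  ⇒  104ω_c = 64  ⇒  ω_c = 8/13
ω_c/ω_r = 8/13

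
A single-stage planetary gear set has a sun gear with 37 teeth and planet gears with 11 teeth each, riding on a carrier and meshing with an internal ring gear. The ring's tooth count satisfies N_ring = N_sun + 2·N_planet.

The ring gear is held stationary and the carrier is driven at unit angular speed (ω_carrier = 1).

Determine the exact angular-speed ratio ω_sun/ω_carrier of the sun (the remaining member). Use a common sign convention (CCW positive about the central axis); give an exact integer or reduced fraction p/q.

N_ring = 37 + 2·11 = 59
37(ω_s−ω_c) = −59(ω_r−ω_c),  ω_r=0, ω_c=1
ω_s = 1 − (59/37)(0−1) = 96/37
ω_s/ω_c = 96/37

96/37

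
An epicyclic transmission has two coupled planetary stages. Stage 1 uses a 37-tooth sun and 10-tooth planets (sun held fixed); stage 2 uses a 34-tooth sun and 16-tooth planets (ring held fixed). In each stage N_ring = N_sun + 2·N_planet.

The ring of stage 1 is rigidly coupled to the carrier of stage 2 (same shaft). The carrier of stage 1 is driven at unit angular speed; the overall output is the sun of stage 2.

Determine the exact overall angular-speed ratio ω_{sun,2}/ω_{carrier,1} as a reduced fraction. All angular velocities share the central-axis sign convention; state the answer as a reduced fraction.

Stage 1: N_ring = 37 + 2·10 = 57
Stage 1: 37(ω_s−ω_c) = −57(ω_r−ω_c),  ω_s=0, ω_c=1
Stage 1: ω_r = 1 − (37/57)(0−1) = 94/57
  ⇒ ω_r¹/ω_c¹ = 94/57
Stage 2: N_ring = 34 + 2·16 = 66
Stage 2: 34(ω_s−ω_c) = −66(ω_r−ω_c),  ω_r=0, ω_c=1
Stage 2: ω_s = 1 − (66/34)(0−1) = 50/17
  ⇒ ω_s²/ω_c² = 50/17
Coupling ω_c² = ω_r¹ ⇒ overall = 94/57 × 50/17 = 4700/969

4700/969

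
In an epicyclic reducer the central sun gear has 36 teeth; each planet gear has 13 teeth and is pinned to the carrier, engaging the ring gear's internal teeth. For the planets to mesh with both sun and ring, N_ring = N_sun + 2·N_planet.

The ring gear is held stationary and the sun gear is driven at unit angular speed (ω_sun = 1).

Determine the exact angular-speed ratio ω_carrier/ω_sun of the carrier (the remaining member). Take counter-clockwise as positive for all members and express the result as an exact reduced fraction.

18/49

N_ring = 36 + 2·13 = 62
36(ω_s−ω_c) = −62(ω_r−ω_c),  ω_r=0, ω_s=1
36(1−ω_c) = −62(0−ω_c)  ⇒  98ω_c = 36  ⇒  ω_c = 18/49
ω_c/ω_s = 18/49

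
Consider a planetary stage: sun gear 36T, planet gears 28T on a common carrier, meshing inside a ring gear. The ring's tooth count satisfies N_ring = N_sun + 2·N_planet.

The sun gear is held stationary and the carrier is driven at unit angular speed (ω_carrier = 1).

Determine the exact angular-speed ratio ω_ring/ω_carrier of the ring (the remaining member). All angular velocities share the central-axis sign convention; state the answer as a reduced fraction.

32/23

N_ring = 36 + 2·28 = 92
36(ω_s−ω_c) = −92(ω_r−ω_c),  ω_s=0, ω_c=1
ω_r = 1 − (36/92)(0−1) = 32/23
ω_r/ω_c = 32/23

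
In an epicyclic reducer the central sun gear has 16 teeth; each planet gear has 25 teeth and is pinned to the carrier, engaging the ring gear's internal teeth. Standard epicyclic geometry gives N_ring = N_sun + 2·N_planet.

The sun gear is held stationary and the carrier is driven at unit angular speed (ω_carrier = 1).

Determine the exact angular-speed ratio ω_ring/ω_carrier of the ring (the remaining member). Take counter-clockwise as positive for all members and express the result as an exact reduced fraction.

41/33

N_ring = 16 + 2·25 = 66
16(ω_s−ω_c) = −66(ω_r−ω_c),  ω_s=0, ω_c=1
ω_r = 1 − (16/66)(0−1) = 41/33
ω_r/ω_c = 41/33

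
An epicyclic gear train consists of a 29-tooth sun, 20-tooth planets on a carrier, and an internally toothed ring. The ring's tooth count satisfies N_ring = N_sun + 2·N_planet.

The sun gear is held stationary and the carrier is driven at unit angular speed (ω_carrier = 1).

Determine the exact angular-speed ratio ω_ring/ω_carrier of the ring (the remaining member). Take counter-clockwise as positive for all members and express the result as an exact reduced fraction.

98/69

N_ring = 29 + 2·20 = 69
29(ω_s−ω_c) = −69(ω_r−ω_c),  ω_s=0, ω_c=1
ω_r = 1 − (29/69)(0−1) = 98/69
ω_r/ω_c = 98/69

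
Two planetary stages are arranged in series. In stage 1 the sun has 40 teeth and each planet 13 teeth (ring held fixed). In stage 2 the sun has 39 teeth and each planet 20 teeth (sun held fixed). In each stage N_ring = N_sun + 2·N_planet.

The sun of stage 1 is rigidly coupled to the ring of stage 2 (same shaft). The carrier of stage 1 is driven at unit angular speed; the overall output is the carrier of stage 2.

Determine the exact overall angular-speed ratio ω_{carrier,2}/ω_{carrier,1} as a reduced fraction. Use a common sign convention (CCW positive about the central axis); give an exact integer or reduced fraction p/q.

4187/2360

Stage 1: N_ring = 40 + 2·13 = 66
Stage 1: 40(ω_s−ω_c) = −66(ω_r−ω_c),  ω_r=0, ω_c=1
Stage 1: ω_s = 1 − (66/40)(0−1) = 53/20
  ⇒ ω_s¹/ω_c¹ = 53/20
Stage 2: N_ring = 39 + 2·20 = 79
Stage 2: 39(ω_s−ω_c) = −79(ω_r−ω_c),  ω_s=0, ω_r=1
Stage 2: 39(0−ω_c) = −79(1−ω_c)  ⇒  118ω_c = 79  ⇒  ω_c = 79/118
  ⇒ ω_c²/ω_r² = 79/118
Coupling ω_r² = ω_s¹ ⇒ overall = 53/20 × 79/118 = 4187/2360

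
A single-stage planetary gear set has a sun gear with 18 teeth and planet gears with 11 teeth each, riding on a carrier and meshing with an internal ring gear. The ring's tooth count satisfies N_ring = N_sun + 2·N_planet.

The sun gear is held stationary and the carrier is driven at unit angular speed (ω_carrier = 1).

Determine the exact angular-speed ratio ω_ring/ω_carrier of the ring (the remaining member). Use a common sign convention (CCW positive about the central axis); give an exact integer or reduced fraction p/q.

29/20

N_ring = 18 + 2·11 = 40
18(ω_s−ω_c) = −40(ω_r−ω_c),  ω_s=0, ω_c=1
ω_r = 1 − (18/40)(0−1) = 29/20
ω_r/ω_c = 29/20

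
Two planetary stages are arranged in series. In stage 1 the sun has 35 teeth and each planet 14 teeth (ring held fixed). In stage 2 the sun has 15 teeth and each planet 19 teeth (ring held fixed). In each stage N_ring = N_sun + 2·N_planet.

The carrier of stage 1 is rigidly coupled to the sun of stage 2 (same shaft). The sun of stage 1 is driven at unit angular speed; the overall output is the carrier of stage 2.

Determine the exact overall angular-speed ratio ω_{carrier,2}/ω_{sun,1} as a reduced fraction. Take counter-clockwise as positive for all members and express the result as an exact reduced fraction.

Stage 1: N_ring = 35 + 2·14 = 63
Stage 1: 35(ω_s−ω_c) = −63(ω_r−ω_c),  ω_r=0, ω_s=1
Stage 1: 35(1−ω_c) = −63(0−ω_c)  ⇒  98ω_c = 35  ⇒  ω_c = 5/14
  ⇒ ω_c¹/ω_s¹ = 5/14
Stage 2: N_ring = 15 + 2·19 = 53
Stage 2: 15(ω_s−ω_c) = −53(ω_r−ω_c),  ω_r=0, ω_s=1
Stage 2: 15(1−ω_c) = −53(0−ω_c)  ⇒  68ω_c = 15  ⇒  ω_c = 15/68
  ⇒ ω_c²/ω_s² = 15/68
Coupling ω_s² = ω_c¹ ⇒ overall = 5/14 × 15/68 = 75/952

75/952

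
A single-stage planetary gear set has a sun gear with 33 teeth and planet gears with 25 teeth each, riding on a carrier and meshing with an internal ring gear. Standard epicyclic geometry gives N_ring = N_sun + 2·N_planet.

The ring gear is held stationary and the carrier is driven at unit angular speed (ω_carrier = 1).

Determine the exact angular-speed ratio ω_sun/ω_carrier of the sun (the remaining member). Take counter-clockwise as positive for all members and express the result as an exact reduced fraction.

N_ring = 33 + 2·25 = 83
33(ω_s−ω_c) = −83(ω_r−ω_c),  ω_r=0, ω_c=1
ω_s = 1 − (83/33)(0−1) = 116/33
ω_s/ω_c = 116/33

116/33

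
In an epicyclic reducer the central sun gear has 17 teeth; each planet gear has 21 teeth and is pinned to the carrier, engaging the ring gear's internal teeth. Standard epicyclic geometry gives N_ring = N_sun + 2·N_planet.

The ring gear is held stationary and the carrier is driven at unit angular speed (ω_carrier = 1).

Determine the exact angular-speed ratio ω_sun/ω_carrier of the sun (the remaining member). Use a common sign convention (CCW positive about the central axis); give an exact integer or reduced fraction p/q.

N_ring = 17 + 2·21 = 59
17(ω_s−ω_c) = −59(ω_r−ω_c),  ω_r=0, ω_c=1
ω_s = 1 − (59/17)(0−1) = 76/17
ω_s/ω_c = 76/17

76/17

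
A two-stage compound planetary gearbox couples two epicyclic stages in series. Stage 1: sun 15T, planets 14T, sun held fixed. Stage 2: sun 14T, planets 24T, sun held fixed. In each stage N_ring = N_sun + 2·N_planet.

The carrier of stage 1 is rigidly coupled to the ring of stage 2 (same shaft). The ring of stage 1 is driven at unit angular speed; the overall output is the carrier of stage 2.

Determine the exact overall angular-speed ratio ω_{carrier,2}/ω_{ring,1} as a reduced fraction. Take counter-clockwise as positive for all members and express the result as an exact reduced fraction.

1333/2204

Stage 1: N_ring = 15 + 2·14 = 43
Stage 1: 15(ω_s−ω_c) = −43(ω_r−ω_c),  ω_s=0, ω_r=1
Stage 1: 15(0−ω_c) = −43(1−ω_c)  ⇒  58ω_c = 43  ⇒  ω_c = 43/58
  ⇒ ω_c¹/ω_r¹ = 43/58
Stage 2: N_ring = 14 + 2·24 = 62
Stage 2: 14(ω_s−ω_c) = −62(ω_r−ω_c),  ω_s=0, ω_r=1
Stage 2: 14(0−ω_c) = −62(1−ω_c)  ⇒  76ω_c = 62  ⇒  ω_c = 31/38
  ⇒ ω_c²/ω_r² = 31/38
Coupling ω_r² = ω_c¹ ⇒ overall = 43/58 × 31/38 = 1333/2204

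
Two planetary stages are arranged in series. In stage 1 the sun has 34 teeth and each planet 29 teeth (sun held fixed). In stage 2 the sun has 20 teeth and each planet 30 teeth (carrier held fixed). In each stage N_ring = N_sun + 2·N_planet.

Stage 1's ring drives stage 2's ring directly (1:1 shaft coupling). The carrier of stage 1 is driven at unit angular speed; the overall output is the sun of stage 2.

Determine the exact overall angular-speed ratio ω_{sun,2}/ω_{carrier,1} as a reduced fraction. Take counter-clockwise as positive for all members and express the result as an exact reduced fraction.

-126/23

Stage 1: N_ring = 34 + 2·29 = 92
Stage 1: 34(ω_s−ω_c) = −92(ω_r−ω_c),  ω_s=0, ω_c=1
Stage 1: ω_r = 1 − (34/92)(0−1) = 63/46
  ⇒ ω_r¹/ω_c¹ = 63/46
Stage 2: N_ring = 20 + 2·30 = 80
Stage 2: 20(ω_s−ω_c) = −80(ω_r−ω_c),  ω_c=0, ω_r=1
Stage 2: ω_s = 0 − (80/20)(1−0) = -4
  ⇒ ω_s²/ω_r² = -4
Coupling ω_r² = ω_r¹ ⇒ overall = 63/46 × -4 = -126/23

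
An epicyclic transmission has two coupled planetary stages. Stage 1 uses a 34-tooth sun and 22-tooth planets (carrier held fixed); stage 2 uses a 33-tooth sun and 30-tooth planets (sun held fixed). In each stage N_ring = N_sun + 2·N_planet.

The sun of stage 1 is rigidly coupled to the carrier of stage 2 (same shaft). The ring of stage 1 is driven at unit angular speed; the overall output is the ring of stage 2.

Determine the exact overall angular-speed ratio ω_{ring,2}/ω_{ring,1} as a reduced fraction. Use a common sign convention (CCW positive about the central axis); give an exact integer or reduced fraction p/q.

Stage 1: N_ring = 34 + 2·22 = 78
Stage 1: 34(ω_s−ω_c) = −78(ω_r−ω_c),  ω_c=0, ω_r=1
Stage 1: ω_s = 0 − (78/34)(1−0) = -39/17
  ⇒ ω_s¹/ω_r¹ = -39/17
Stage 2: N_ring = 33 + 2·30 = 93
Stage 2: 33(ω_s−ω_c) = −93(ω_r−ω_c),  ω_s=0, ω_c=1
Stage 2: ω_r = 1 − (33/93)(0−1) = 42/31
  ⇒ ω_r²/ω_c² = 42/31
Coupling ω_c² = ω_s¹ ⇒ overall = -39/17 × 42/31 = -1638/527

-1638/527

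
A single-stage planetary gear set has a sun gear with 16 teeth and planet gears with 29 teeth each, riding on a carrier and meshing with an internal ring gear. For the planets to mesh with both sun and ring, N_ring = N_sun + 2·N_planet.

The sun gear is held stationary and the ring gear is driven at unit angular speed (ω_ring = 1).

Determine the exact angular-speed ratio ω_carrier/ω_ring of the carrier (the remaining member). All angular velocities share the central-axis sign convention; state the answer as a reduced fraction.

N_ring = 16 + 2·29 = 74
16(ω_s−ω_c) = −74(ω_r−ω_c),  ω_s=0, ω_r=1
16(0−ω_c) = −74(1−ω_c)  ⇒  90ω_c = 74  ⇒  ω_c = 37/45
ω_c/ω_r = 37/45

37/45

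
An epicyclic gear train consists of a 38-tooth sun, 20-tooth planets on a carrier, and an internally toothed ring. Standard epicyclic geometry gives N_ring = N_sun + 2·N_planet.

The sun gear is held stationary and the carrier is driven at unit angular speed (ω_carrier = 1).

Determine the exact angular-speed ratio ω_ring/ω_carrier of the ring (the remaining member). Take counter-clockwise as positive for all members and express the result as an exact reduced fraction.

58/39

N_ring = 38 + 2·20 = 78
38(ω_s−ω_c) = −78(ω_r−ω_c),  ω_s=0, ω_c=1
ω_r = 1 − (38/78)(0−1) = 58/39
ω_r/ω_c = 58/39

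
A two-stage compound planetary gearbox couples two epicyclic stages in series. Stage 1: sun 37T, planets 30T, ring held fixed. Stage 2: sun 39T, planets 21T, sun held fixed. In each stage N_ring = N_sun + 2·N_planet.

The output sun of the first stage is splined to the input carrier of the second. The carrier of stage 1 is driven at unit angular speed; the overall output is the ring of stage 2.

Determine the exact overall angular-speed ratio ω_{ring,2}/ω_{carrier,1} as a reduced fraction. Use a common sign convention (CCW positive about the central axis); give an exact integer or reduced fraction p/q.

5360/999

Stage 1: N_ring = 37 + 2·30 = 97
Stage 1: 37(ω_s−ω_c) = −97(ω_r−ω_c),  ω_r=0, ω_c=1
Stage 1: ω_s = 1 − (97/37)(0−1) = 134/37
  ⇒ ω_s¹/ω_c¹ = 134/37
Stage 2: N_ring = 39 + 2·21 = 81
Stage 2: 39(ω_s−ω_c) = −81(ω_r−ω_c),  ω_s=0, ω_c=1
Stage 2: ω_r = 1 − (39/81)(0−1) = 40/27
  ⇒ ω_r²/ω_c² = 40/27
Coupling ω_c² = ω_s¹ ⇒ overall = 134/37 × 40/27 = 5360/999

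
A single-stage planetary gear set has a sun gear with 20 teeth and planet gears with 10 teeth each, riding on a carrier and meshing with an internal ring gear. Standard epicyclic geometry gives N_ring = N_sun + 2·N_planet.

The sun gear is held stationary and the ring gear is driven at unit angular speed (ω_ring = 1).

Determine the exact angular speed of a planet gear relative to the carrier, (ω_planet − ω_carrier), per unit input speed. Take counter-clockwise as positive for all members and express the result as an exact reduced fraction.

4/3

N_ring = 20 + 2·10 = 40
20(ω_s−ω_c) = −40(ω_r−ω_c),  ω_s=0, ω_r=1
20(0−ω_c) = −40(1−ω_c)  ⇒  60ω_c = 40  ⇒  ω_c = 2/3
sun–planet: 20·(0−2/3) = −10·(ω_p−ω_c)  ⇒  ω_p−ω_c = −(20/10)·(-2/3) = 4/3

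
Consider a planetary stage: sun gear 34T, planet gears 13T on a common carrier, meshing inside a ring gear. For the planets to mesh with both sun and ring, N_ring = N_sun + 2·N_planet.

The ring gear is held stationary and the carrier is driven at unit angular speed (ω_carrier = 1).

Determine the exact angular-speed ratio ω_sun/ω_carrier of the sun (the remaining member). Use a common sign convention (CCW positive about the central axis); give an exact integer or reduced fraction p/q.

47/17

N_ring = 34 + 2·13 = 60
34(ω_s−ω_c) = −60(ω_r−ω_c),  ω_r=0, ω_c=1
ω_s = 1 − (60/34)(0−1) = 47/17
ω_s/ω_c = 47/17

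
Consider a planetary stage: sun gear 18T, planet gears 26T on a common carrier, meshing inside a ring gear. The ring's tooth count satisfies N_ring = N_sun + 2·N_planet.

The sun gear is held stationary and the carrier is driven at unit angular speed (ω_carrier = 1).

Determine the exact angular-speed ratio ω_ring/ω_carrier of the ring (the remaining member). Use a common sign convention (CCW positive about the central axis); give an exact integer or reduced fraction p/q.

N_ring = 18 + 2·26 = 70
18(ω_s−ω_c) = −70(ω_r−ω_c),  ω_s=0, ω_c=1
ω_r = 1 − (18/70)(0−1) = 44/35
ω_r/ω_c = 44/35

44/35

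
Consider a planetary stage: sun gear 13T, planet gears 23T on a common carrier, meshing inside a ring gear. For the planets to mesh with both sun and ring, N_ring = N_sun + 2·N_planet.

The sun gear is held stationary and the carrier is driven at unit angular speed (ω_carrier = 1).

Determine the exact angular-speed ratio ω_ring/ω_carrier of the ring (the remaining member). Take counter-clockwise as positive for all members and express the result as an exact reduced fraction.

N_ring = 13 + 2·23 = 59
13(ω_s−ω_c) = −59(ω_r−ω_c),  ω_s=0, ω_c=1
ω_r = 1 − (13/59)(0−1) = 72/59
ω_r/ω_c = 72/59

72/59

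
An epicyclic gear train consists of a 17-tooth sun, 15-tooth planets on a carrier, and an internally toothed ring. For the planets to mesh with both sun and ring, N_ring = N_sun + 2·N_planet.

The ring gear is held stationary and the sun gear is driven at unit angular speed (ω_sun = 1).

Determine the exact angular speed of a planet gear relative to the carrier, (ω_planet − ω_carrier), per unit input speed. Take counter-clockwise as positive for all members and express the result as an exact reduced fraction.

-799/960

N_ring = 17 + 2·15 = 47
17(ω_s−ω_c) = −47(ω_r−ω_c),  ω_r=0, ω_s=1
17(1−ω_c) = −47(0−ω_c)  ⇒  64ω_c = 17  ⇒  ω_c = 17/64
sun–planet: 17·(1−17/64) = −15·(ω_p−ω_c)  ⇒  ω_p−ω_c = −(17/15)·(47/64) = -799/960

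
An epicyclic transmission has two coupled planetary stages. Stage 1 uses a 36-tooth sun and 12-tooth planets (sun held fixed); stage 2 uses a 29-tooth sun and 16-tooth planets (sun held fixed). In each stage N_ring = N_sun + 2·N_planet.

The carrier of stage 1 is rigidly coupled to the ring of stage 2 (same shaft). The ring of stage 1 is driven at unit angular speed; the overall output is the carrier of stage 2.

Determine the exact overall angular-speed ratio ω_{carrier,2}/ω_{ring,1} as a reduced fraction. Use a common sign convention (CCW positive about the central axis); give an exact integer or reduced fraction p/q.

Stage 1: N_ring = 36 + 2·12 = 60
Stage 1: 36(ω_s−ω_c) = −60(ω_r−ω_c),  ω_s=0, ω_r=1
Stage 1: 36(0−ω_c) = −60(1−ω_c)  ⇒  96ω_c = 60  ⇒  ω_c = 5/8
  ⇒ ω_c¹/ω_r¹ = 5/8
Stage 2: N_ring = 29 + 2·16 = 61
Stage 2: 29(ω_s−ω_c) = −61(ω_r−ω_c),  ω_s=0, ω_r=1
Stage 2: 29(0−ω_c) = −61(1−ω_c)  ⇒  90ω_c = 61  ⇒  ω_c = 61/90
  ⇒ ω_c²/ω_r² = 61/90
Coupling ω_r² = ω_c¹ ⇒ overall = 5/8 × 61/90 = 61/144

61/144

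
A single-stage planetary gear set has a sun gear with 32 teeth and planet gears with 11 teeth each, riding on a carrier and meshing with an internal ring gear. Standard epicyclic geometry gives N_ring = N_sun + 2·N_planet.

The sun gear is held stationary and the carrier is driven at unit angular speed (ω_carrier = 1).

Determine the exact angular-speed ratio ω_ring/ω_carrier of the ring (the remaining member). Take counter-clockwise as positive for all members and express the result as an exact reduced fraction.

N_ring = 32 + 2·11 = 54
32(ω_s−ω_c) = −54(ω_r−ω_c),  ω_s=0, ω_c=1
ω_r = 1 − (32/54)(0−1) = 43/27
ω_r/ω_c = 43/27

43/27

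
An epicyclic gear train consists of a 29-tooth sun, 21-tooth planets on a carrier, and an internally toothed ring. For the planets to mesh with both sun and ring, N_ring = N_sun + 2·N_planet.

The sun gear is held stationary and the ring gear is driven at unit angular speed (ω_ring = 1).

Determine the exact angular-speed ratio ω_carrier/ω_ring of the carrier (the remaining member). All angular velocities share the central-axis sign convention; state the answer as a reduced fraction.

71/100

N_ring = 29 + 2·21 = 71
29(ω_s−ω_c) = −71(ω_r−ω_c),  ω_s=0, ω_r=1
29(0−ω_c) = −71(1−ω_c)  ⇒  100ω_c = 71  ⇒  ω_c = 71/100
ω_c/ω_r = 71/100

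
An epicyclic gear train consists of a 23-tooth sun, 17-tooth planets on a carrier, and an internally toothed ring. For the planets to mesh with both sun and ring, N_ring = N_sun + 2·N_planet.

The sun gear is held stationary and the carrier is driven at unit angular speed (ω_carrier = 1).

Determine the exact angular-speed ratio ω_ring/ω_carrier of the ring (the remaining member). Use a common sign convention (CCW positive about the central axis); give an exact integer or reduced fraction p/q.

N_ring = 23 + 2·17 = 57
23(ω_s−ω_c) = −57(ω_r−ω_c),  ω_s=0, ω_c=1
ω_r = 1 − (23/57)(0−1) = 80/57
ω_r/ω_c = 80/57

80/57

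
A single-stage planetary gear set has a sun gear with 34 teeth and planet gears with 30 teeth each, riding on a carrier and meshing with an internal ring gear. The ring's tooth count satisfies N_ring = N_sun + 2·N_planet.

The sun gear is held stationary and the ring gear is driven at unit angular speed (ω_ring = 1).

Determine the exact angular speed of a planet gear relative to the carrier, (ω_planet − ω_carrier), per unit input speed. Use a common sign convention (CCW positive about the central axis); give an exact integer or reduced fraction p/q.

799/960

N_ring = 34 + 2·30 = 94
34(ω_s−ω_c) = −94(ω_r−ω_c),  ω_s=0, ω_r=1
34(0−ω_c) = −94(1−ω_c)  ⇒  128ω_c = 94  ⇒  ω_c = 47/64
sun–planet: 34·(0−47/64) = −30·(ω_p−ω_c)  ⇒  ω_p−ω_c = −(34/30)·(-47/64) = 799/960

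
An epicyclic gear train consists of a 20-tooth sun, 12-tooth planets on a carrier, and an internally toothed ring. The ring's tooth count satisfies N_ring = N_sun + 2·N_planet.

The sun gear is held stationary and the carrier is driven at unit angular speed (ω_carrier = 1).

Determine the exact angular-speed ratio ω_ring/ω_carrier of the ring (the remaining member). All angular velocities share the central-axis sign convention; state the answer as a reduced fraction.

16/11

N_ring = 20 + 2·12 = 44
20(ω_s−ω_c) = −44(ω_r−ω_c),  ω_s=0, ω_c=1
ω_r = 1 − (20/44)(0−1) = 16/11
ω_r/ω_c = 16/11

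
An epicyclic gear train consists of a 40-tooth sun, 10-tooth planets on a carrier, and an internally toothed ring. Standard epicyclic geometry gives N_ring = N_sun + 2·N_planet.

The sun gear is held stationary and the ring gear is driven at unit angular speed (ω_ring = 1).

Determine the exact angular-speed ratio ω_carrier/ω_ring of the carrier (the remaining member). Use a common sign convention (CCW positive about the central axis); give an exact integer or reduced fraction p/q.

3/5

N_ring = 40 + 2·10 = 60
40(ω_s−ω_c) = −60(ω_r−ω_c),  ω_s=0, ω_r=1
40(0−ω_c) = −60(1−ω_c)  ⇒  100ω_c = 60  ⇒  ω_c = 3/5
ω_c/ω_r = 3/5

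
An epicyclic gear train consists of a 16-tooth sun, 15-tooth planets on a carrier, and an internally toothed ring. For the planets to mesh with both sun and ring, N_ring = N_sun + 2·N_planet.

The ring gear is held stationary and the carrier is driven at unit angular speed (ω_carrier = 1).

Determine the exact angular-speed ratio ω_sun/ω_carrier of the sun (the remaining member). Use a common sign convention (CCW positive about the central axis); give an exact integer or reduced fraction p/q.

31/8

N_ring = 16 + 2·15 = 46
16(ω_s−ω_c) = −46(ω_r−ω_c),  ω_r=0, ω_c=1
ω_s = 1 − (46/16)(0−1) = 31/8
ω_s/ω_c = 31/8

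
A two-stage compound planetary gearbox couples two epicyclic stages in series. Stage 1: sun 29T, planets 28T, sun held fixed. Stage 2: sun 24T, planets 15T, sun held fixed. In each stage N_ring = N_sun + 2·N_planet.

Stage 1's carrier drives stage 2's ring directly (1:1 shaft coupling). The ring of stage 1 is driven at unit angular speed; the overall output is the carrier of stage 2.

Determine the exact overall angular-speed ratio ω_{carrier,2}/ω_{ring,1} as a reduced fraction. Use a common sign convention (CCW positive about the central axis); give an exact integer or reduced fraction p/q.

Stage 1: N_ring = 29 + 2·28 = 85
Stage 1: 29(ω_s−ω_c) = −85(ω_r−ω_c),  ω_s=0, ω_r=1
Stage 1: 29(0−ω_c) = −85(1−ω_c)  ⇒  114ω_c = 85  ⇒  ω_c = 85/114
  ⇒ ω_c¹/ω_r¹ = 85/114
Stage 2: N_ring = 24 + 2·15 = 54
Stage 2: 24(ω_s−ω_c) = −54(ω_r−ω_c),  ω_s=0, ω_r=1
Stage 2: 24(0−ω_c) = −54(1−ω_c)  ⇒  78ω_c = 54  ⇒  ω_c = 9/13
  ⇒ ω_c²/ω_r² = 9/13
Coupling ω_r² = ω_c¹ ⇒ overall = 85/114 × 9/13 = 255/494

255/494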